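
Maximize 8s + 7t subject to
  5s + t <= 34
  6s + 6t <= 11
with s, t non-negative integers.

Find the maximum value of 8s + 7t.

The continuous relaxation peaks at (1.83, 0) with value 14.67; rounding to a feasible lattice point costs some objective.
(s,t)=(1,0): 5·1+1·0=5≤34, 6·1+6·0=6≤11, objective 8.
(s,t)=(0,1): 5·0+1·1=1≤34, 6·0+6·1=6≤11, objective 7.
(s,t)=(0,0): 5·0+1·0=0≤34, 6·0+6·0=0≤11, objective 0.
Maximum is 8 at (s,t)=(1,0).

8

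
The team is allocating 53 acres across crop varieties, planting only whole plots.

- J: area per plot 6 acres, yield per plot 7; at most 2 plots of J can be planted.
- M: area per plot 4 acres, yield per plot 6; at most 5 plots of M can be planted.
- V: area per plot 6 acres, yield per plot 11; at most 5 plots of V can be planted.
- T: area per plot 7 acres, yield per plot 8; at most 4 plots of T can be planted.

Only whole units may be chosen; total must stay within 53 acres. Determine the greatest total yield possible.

This is a bounded integer knapsack.
1×J, 4×M, and 5×V: area 52 ≤ 53, yield 1·7 + 4·6 + 5·11 = 86.
4×M, 5×V, and 1×T: area 53 ≤ 53, yield 4·6 + 5·11 + 1·8 = 87.
Best is 87.

87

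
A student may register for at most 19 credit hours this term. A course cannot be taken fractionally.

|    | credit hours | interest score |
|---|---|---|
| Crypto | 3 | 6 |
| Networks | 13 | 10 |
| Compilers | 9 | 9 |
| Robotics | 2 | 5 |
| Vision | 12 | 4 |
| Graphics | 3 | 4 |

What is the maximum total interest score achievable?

Crypto + Networks + Robotics: credit hours 3 + 13 + 2 = 18 ≤ 19, interest score 6 + 10 + 5 = 21.
Crypto + Compilers + Robotics + Graphics: credit hours 3 + 9 + 2 + 3 = 17 ≤ 19, interest score 6 + 9 + 5 + 4 = 24.
Crypto + Compilers + Robotics: credit hours 3 + 9 + 2 = 14 ≤ 19, interest score 6 + 9 + 5 = 20.
Best is Crypto, Compilers, Robotics, and Graphics with total interest score 24.

24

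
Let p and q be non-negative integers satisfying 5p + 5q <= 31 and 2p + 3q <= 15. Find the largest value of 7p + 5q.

42

(p,q)=(6,0): 5·6+5·0=30≤31, 2·6+3·0=12≤15, objective 42.
(p,q)=(5,1): 5·5+5·1=30≤31, 2·5+3·1=13≤15, objective 40.
(p,q)=(5,0): 5·5+5·0=25≤31, 2·5+3·0=10≤15, objective 35.
Maximum is 42 at (p,q)=(6,0).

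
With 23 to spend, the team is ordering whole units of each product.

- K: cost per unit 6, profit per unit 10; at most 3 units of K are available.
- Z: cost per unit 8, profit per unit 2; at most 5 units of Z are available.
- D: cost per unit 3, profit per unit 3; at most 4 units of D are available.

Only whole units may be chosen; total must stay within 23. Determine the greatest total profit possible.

33

3×K: cost 18 ≤ 23, profit 3·10 = 30.
3×K and 1×D: cost 21 ≤ 23, profit 3·10 + 1·3 = 33.
Best is 33.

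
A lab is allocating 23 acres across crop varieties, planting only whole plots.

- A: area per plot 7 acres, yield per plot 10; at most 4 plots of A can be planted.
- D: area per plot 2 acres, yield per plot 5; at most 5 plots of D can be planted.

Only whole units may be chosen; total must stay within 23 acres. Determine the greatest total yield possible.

40

This is a bounded integer knapsack.
Take 2×A and 4×D: area 22 ≤ 23, yield 2·10 + 4·5 = 40.
No other integer combination yields more.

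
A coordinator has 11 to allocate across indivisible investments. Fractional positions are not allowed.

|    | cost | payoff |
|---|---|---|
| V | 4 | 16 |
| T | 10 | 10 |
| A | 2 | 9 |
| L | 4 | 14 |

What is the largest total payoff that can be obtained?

This is a 0-1 knapsack instance.
Allowing fractional choices, the relaxed optimum would be about 40.0, but investments are indivisible.
V + L: cost 4 + 4 = 8 ≤ 11, payoff 16 + 14 = 30.
V + A: cost 4 + 2 = 6 ≤ 11, payoff 16 + 9 = 25.
V + A + L: cost 4 + 2 + 4 = 10 ≤ 11, payoff 16 + 9 + 14 = 39.
Best is V, A, and L with total payoff 39.

39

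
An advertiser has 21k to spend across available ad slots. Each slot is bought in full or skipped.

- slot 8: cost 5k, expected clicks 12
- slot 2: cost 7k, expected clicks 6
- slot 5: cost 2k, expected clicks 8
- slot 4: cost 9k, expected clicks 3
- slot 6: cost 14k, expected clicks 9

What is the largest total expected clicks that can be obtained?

slot 8 + slot 5 + slot 4: cost 5 + 2 + 9 = 16 ≤ 21, expected clicks 12 + 8 + 3 = 23.
slot 8 + slot 5 + slot 6: cost 5 + 2 + 14 = 21 ≤ 21, expected clicks 12 + 8 + 9 = 29.
slot 8 + slot 2 + slot 5: cost 5 + 7 + 2 = 14 ≤ 21, expected clicks 12 + 6 + 8 = 26.
Best is slot 8, slot 5, and slot 6 with total expected clicks 29.

29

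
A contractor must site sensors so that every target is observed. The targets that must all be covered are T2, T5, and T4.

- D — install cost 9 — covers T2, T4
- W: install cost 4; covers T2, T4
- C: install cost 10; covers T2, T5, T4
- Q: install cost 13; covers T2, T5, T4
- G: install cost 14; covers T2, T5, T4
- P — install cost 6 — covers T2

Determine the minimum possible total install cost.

This is an integer covering problem.
The greedy cost-per-new-target heuristic would pick W and C for 14, but a cheaper cover exists.
C alone covers T2, T5, T4 — every target.
Total install cost: 10.
No cover costs less than 10.

10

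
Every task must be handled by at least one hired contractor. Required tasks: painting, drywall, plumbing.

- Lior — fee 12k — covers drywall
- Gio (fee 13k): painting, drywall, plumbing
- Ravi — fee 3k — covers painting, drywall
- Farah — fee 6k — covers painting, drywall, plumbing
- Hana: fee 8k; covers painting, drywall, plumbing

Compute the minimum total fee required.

6

Farah alone covers painting, drywall, plumbing — every task.
Total fee: 6.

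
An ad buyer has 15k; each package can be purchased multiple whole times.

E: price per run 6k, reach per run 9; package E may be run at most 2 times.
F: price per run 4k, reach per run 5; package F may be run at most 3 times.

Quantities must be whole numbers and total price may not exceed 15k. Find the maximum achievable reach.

This is a bounded integer knapsack.
1×E and 2×F: price 14 ≤ 15, reach 1·9 + 2·5 = 19.
2×E: price 12 ≤ 15, reach 2·9 = 18.
Best is 19.

19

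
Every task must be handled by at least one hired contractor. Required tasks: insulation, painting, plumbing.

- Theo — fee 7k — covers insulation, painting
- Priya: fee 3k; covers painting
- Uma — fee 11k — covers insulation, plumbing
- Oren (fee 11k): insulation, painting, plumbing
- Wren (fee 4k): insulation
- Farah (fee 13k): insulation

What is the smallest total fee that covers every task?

The greedy cost-per-new-task heuristic would pick Priya, Wren, and Uma for 18, but a cheaper cover exists.
Oren alone covers insulation, painting, plumbing — every task.
Total fee: 11.
No cover costs less than 11.

11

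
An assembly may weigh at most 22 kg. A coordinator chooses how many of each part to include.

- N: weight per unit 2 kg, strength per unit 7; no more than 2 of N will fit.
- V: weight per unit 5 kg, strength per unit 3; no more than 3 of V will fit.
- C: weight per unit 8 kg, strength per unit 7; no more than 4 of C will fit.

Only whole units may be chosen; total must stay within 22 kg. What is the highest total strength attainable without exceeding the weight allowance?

2×N, 2×V, and 1×C: weight 22 ≤ 22, strength 2·7 + 2·3 + 1·7 = 27.
2×N and 2×C: weight 20 ≤ 22, strength 2·7 + 2·7 = 28.
Best is 28.

28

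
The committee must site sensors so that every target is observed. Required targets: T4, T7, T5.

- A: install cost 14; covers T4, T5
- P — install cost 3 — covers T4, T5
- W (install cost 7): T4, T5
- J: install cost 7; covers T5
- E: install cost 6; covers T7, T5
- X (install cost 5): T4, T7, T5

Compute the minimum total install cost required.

X alone covers T4, T7, T5 — every target.
Total install cost: 5.

5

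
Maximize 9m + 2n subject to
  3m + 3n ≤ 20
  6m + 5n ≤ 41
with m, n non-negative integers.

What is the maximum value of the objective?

(m,n)=(6,0): 3·6+3·0=18≤20, 6·6+5·0=36≤41, objective 54.
(m,n)=(5,1): 3·5+3·1=18≤20, 6·5+5·1=35≤41, objective 47.
The best lattice point is (6,0), giving 54.

54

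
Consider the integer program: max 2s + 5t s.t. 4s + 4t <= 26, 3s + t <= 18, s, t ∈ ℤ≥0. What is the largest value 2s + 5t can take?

Relaxing integrality, the LP optimum is 32.50 at (s,t) = (0, 6.5), which is not an integer point.
(s,t)=(0,6): 4·0+4·6=24≤26, 3·0+1·6=6≤18, objective 30.
(s,t)=(1,5): 4·1+4·5=24≤26, 3·1+1·5=8≤18, objective 27.
(s,t)=(0,5): 4·0+4·5=20≤26, 3·0+1·5=5≤18, objective 25.
No feasible integer point exceeds 30.

30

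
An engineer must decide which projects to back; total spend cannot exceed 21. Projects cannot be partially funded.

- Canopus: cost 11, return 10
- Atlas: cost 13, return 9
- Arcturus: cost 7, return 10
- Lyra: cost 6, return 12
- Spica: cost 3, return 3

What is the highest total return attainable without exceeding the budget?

Treat it as a binary knapsack problem.
Allowing fractional choices, the relaxed optimum would be about 29.5, but projects are indivisible.
Arcturus + Lyra + Spica: cost 7 + 6 + 3 = 16 ≤ 21, return 10 + 12 + 3 = 25.
Canopus + Arcturus + Spica: cost 11 + 7 + 3 = 21 ≤ 21, return 10 + 10 + 3 = 23.
Canopus + Lyra + Spica: cost 11 + 6 + 3 = 20 ≤ 21, return 10 + 12 + 3 = 25.
The maximum return is 25; one optimal choice is Arcturus, Lyra, and Spica.

25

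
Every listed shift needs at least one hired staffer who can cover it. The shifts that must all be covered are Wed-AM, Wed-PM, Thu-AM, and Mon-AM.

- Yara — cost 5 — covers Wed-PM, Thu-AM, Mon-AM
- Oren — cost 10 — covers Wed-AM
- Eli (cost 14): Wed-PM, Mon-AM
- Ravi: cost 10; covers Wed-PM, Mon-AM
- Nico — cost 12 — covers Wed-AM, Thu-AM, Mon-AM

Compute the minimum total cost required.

15

Choose Yara and Oren: together they cover Wed-AM, Wed-PM, Thu-AM, Mon-AM — every shift.
Total cost: 5 + 10 = 15.
No cover costs less than 15.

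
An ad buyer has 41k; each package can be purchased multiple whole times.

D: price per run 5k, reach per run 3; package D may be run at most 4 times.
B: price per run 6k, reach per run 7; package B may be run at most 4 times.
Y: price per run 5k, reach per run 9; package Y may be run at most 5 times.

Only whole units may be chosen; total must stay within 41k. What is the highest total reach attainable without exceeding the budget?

59

2×B and 5×Y: price 37 ≤ 41, reach 2·7 + 5·9 = 59.
2×D, 1×B, and 5×Y: price 41 ≤ 41, reach 2·3 + 1·7 + 5·9 = 58.
Best is 59.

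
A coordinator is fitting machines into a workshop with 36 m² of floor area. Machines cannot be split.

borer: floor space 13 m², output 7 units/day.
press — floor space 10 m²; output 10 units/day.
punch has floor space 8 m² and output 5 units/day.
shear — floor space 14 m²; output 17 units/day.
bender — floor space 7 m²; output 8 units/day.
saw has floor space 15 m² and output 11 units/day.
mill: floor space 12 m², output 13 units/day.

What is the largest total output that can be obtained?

Allowing fractional choices, the relaxed optimum would be about 41.0, but machines are indivisible.
press + shear + mill: floor space 10 + 14 + 12 = 36 ≤ 36, output 10 + 17 + 13 = 40.
shear + bender + mill: floor space 14 + 7 + 12 = 33 ≤ 36, output 17 + 8 + 13 = 38.
shear + bender + saw: floor space 14 + 7 + 15 = 36 ≤ 36, output 17 + 8 + 11 = 36.
Best is press, shear, and mill with total output 40.

40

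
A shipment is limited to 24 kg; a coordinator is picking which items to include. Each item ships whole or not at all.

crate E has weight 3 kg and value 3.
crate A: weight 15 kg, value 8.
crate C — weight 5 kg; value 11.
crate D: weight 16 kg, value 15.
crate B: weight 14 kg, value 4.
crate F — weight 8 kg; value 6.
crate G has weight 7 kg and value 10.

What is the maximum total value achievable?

Allowing fractional choices, the relaxed optimum would be about 32.4, but items are indivisible.
crate E + crate C + crate D: weight 3 + 5 + 16 = 24 ≤ 24, value 3 + 11 + 15 = 29.
crate C + crate F + crate G: weight 5 + 8 + 7 = 20 ≤ 24, value 11 + 6 + 10 = 27.
crate E + crate C + crate F + crate G: weight 3 + 5 + 8 + 7 = 23 ≤ 24, value 3 + 11 + 6 + 10 = 30.
Best is crate E, crate C, crate F, and crate G with total value 30.

30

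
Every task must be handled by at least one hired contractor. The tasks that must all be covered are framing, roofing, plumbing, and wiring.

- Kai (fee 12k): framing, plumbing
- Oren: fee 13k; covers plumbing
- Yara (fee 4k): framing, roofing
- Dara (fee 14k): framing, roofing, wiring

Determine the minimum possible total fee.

This is an integer covering problem.
The greedy cost-per-new-task heuristic would pick Yara, Kai, and Dara for 30, but a cheaper cover exists.
Choose Kai and Dara: together they cover framing, roofing, plumbing, wiring — every task.
Total fee: 12 + 14 = 26.
No cover costs less than 26.

26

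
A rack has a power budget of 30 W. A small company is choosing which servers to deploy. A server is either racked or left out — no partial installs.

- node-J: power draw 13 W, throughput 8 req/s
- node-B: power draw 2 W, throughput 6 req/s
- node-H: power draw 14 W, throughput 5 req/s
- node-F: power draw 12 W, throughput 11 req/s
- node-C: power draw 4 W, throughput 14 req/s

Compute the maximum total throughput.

Allowing fractional choices, the relaxed optimum would be about 38.4, but servers are indivisible.
node-B + node-F + node-C: power draw 2 + 12 + 4 = 18 ≤ 30, throughput 6 + 11 + 14 = 31.
node-J + node-F + node-C: power draw 13 + 12 + 4 = 29 ≤ 30, throughput 8 + 11 + 14 = 33.
Best is node-J, node-F, and node-C with total throughput 33.

33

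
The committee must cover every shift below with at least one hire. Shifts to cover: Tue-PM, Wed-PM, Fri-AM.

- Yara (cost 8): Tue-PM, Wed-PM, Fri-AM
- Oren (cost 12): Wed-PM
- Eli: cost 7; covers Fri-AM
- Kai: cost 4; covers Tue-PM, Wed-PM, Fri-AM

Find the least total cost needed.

Kai alone covers Tue-PM, Wed-PM, Fri-AM — every shift.
Total cost: 4.
No cover costs less than 4.

4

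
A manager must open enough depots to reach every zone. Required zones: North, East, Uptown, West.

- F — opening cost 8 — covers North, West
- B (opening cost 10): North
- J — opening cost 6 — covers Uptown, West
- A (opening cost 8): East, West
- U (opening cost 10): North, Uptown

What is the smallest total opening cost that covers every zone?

18

This is an integer covering problem.
The greedy cost-per-new-zone heuristic would pick J, F, and A for 22, but a cheaper cover exists.
Choose A and U: together they cover North, East, Uptown, West — every zone.
Total opening cost: 8 + 10 = 18.
No cover costs less than 18.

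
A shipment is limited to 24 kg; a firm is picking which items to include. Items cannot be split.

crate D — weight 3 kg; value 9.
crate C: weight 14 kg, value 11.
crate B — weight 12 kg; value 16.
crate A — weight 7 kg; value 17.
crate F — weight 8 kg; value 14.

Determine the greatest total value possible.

Treat it as a binary knapsack problem.
Allowing fractional choices, the relaxed optimum would be about 48.0, but items are indivisible.
crate D + crate B + crate A: weight 3 + 12 + 7 = 22 ≤ 24, value 9 + 16 + 17 = 42.
crate D + crate B + crate F: weight 3 + 12 + 8 = 23 ≤ 24, value 9 + 16 + 14 = 39.
crate D + crate A + crate F: weight 3 + 7 + 8 = 18 ≤ 24, value 9 + 17 + 14 = 40.
Best is crate D, crate B, and crate A with total value 42.

42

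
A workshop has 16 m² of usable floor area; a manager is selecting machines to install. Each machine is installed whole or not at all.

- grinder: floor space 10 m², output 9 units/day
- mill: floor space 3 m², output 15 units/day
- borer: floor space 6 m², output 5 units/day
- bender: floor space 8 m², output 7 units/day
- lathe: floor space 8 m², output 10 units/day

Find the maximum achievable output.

25

mill + bender: floor space 3 + 8 = 11 ≤ 16, output 15 + 7 = 22.
grinder + mill: floor space 10 + 3 = 13 ≤ 16, output 9 + 15 = 24.
mill + lathe: floor space 3 + 8 = 11 ≤ 16, output 15 + 10 = 25.
Best is mill and lathe with total output 25.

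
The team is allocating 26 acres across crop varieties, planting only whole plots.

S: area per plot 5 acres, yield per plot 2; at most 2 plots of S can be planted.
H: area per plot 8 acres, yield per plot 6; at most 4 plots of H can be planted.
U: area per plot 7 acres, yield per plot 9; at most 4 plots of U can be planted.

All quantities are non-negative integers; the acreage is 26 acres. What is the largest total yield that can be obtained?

29

This is a bounded integer knapsack.
U has the best ratio (9/7); taking only U gives at most 3×9 = 27 (stopped by the area limit).
Mixing does better — 1×S and 3×U: area 26 ≤ 26, yield 1·2 + 3·9 = 29.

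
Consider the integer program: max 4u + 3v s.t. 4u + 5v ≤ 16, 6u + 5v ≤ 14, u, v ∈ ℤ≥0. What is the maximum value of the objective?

Relaxing integrality, the LP optimum is 9.33 at (u,v) = (2.33, 0), which is not an integer point.
(u,v)=(2,0): 4·2+5·0=8≤16, 6·2+5·0=12≤14, objective 8.
(u,v)=(1,1): 4·1+5·1=9≤16, 6·1+5·1=11≤14, objective 7.
(u,v)=(1,0): 4·1+5·0=4≤16, 6·1+5·0=6≤14, objective 4.
Maximum is 8 at (u,v)=(2,0).

8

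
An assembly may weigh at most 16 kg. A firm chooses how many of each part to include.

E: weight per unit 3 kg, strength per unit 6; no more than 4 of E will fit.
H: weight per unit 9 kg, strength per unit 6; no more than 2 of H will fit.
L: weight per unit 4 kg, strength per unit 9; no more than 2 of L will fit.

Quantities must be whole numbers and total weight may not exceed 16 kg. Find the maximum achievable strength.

33

This is a bounded integer knapsack.
L has the best ratio (9/4); taking only L gives at most 2×9 = 18 (stopped by the supply cap of 2).
Mixing does better — 4×E and 1×L: weight 16 ≤ 16, strength 4·6 + 1·9 = 33.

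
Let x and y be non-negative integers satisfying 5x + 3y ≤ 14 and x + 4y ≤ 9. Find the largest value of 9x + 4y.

22

The continuous relaxation peaks at (2.8, 0) with value 25.20; rounding to a feasible lattice point costs some objective.
(x,y)=(2,1): 5·2+3·1=13≤14, 1·2+4·1=6≤9, objective 22.
(x,y)=(2,0): 5·2+3·0=10≤14, 1·2+4·0=2≤9, objective 18.
(x,y)=(1,2): 5·1+3·2=11≤14, 1·1+4·2=9≤9, objective 17.
(x,y)=(1,1): 5·1+3·1=8≤14, 1·1+4·1=5≤9, objective 13.
The best lattice point is (2,1), giving 22.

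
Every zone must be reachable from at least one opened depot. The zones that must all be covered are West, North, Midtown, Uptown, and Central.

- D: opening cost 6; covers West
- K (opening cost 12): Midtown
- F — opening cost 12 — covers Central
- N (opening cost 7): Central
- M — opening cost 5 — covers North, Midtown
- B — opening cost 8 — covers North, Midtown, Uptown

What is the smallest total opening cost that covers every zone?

21

Choose D, N, and B: together they cover West, North, Midtown, Uptown, Central — every zone.
Total opening cost: 6 + 7 + 8 = 21.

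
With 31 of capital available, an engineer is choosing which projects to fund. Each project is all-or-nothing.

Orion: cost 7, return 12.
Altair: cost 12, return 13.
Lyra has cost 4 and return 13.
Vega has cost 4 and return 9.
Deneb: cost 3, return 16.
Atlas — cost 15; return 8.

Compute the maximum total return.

This is an integer program with binary decision variables.
Altair + Lyra + Vega + Deneb: cost 12 + 4 + 4 + 3 = 23 ≤ 31, return 13 + 13 + 9 + 16 = 51.
Orion + Altair + Lyra + Vega + Deneb: cost 7 + 12 + 4 + 4 + 3 = 30 ≤ 31, return 12 + 13 + 13 + 9 + 16 = 63.
Orion + Altair + Lyra + Deneb: cost 7 + 12 + 4 + 3 = 26 ≤ 31, return 12 + 13 + 13 + 16 = 54.
Best is Orion, Altair, Lyra, Vega, and Deneb with total return 63.

63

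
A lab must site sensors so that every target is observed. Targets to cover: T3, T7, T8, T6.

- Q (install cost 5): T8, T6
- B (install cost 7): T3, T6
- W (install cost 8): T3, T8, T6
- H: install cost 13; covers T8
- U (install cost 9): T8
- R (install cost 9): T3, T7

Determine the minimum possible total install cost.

14

Choose Q and R: together they cover T3, T7, T8, T6 — every target.
Total install cost: 5 + 9 = 14.
No cover costs less than 14.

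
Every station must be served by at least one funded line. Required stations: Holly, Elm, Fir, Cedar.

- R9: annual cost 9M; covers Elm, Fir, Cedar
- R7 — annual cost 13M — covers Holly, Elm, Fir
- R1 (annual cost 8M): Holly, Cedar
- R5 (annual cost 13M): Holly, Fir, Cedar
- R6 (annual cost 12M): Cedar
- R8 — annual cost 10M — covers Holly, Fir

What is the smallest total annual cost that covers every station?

17

This is a weighted set-cover instance.
Choose R9 and R1: together they cover Holly, Elm, Fir, Cedar — every station.
Total annual cost: 9 + 8 = 17.
No cover costs less than 17.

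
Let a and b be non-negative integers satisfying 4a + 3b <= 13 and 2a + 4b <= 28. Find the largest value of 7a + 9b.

36

(a,b)=(0,4) is feasible, giving 36.
(a,b)=(1,3) is feasible, giving 34.
No feasible integer point exceeds 36.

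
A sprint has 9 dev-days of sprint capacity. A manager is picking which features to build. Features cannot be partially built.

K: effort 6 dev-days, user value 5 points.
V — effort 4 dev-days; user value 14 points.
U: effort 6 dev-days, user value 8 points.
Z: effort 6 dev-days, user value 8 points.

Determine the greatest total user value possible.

14

U: effort 6 ≤ 9, user value 8.
V: effort 4 ≤ 9, user value 14.
Z: effort 6 ≤ 9, user value 8.
Best is V with total user value 14.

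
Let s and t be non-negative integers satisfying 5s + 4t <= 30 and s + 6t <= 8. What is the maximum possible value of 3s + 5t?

18

The continuous relaxation peaks at (5.69, 0.385) with value 19.00; rounding to a feasible lattice point costs some objective.
(s,t)=(6,0): 5·6+4·0=30≤30, 1·6+6·0=6≤8, objective 18.
(s,t)=(5,0): 5·5+4·0=25≤30, 1·5+6·0=5≤8, objective 15.
(s,t)=(4,0): 5·4+4·0=20≤30, 1·4+6·0=4≤8, objective 12.
No feasible integer point exceeds 18.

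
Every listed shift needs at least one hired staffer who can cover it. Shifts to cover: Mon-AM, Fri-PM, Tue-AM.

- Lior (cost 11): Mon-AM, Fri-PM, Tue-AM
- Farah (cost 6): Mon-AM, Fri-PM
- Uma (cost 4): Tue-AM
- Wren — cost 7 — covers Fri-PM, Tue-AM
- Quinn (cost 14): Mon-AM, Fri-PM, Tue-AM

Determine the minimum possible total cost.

Choose Farah and Uma: together they cover Mon-AM, Fri-PM, Tue-AM — every shift.
Total cost: 6 + 4 = 10.

10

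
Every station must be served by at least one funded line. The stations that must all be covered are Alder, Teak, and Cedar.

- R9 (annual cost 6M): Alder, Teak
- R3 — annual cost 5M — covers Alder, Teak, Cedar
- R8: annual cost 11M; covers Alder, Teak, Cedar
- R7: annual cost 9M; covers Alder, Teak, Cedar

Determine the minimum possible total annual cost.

R3 alone covers Alder, Teak, Cedar — every station.
Total annual cost: 5.
No cover costs less than 5.

5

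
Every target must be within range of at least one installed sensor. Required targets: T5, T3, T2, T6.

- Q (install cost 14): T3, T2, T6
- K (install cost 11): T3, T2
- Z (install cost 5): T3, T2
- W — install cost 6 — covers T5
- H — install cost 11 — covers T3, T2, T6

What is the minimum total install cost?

This is a weighted set-cover instance.
Choose W and H: together they cover T5, T3, T2, T6 — every target.
Total install cost: 6 + 11 = 17.

17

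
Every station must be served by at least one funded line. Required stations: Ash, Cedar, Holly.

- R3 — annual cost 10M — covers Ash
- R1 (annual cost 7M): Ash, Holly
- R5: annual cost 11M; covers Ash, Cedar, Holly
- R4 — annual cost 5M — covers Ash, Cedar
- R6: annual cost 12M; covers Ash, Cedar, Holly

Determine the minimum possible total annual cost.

R5 alone covers Ash, Cedar, Holly — every station.
Total annual cost: 11.

11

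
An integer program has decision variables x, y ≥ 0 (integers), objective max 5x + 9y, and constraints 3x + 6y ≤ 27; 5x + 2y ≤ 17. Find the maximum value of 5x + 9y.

(x,y)=(1,4): 3·1+6·4=27≤27, 5·1+2·4=13≤17, objective 41.
(x,y)=(2,3): 3·2+6·3=24≤27, 5·2+2·3=16≤17, objective 37.
(x,y)=(0,4): 3·0+6·4=24≤27, 5·0+2·4=8≤17, objective 36.
No feasible integer point exceeds 41.

41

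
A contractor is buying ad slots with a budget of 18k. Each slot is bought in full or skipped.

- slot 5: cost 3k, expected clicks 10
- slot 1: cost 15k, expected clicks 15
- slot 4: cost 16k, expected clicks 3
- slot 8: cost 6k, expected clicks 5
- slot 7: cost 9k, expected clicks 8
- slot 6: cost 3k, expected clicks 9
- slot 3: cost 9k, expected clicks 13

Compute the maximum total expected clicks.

This is a 0-1 knapsack instance.
slot 5 + slot 6 + slot 3: cost 3 + 3 + 9 = 15 ≤ 18, expected clicks 10 + 9 + 13 = 32.
slot 5 + slot 8 + slot 3: cost 3 + 6 + 9 = 18 ≤ 18, expected clicks 10 + 5 + 13 = 28.
slot 5 + slot 7 + slot 6: cost 3 + 9 + 3 = 15 ≤ 18, expected clicks 10 + 8 + 9 = 27.
Best is slot 5, slot 6, and slot 3 with total expected clicks 32.

32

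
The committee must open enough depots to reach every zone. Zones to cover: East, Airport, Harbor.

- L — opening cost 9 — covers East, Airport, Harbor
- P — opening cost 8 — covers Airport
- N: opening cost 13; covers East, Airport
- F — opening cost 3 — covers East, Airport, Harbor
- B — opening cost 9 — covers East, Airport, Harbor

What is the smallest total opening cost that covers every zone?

F alone covers East, Airport, Harbor — every zone.
Total opening cost: 3.
No cover costs less than 3.

3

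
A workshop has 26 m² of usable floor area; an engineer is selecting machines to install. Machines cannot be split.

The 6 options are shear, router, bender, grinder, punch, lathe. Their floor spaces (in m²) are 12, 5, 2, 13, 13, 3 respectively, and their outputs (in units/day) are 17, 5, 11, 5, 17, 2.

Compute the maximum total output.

This is an integer program with binary decision variables.
shear + punch: floor space 12 + 13 = 25 ≤ 26, output 17 + 17 = 34.
router + bender + punch + lathe: floor space 5 + 2 + 13 + 3 = 23 ≤ 26, output 5 + 11 + 17 + 2 = 35.
shear + router + bender + lathe: floor space 12 + 5 + 2 + 3 = 22 ≤ 26, output 17 + 5 + 11 + 2 = 35.
The maximum output is 35; one optimal choice is shear, router, bender, and lathe.

35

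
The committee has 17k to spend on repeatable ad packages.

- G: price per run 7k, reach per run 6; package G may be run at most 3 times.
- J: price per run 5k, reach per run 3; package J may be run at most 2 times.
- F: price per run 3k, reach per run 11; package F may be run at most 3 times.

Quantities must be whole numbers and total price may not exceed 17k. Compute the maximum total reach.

1×G and 3×F: price 16 ≤ 17, reach 1·6 + 3·11 = 39.
1×J and 3×F: price 14 ≤ 17, reach 1·3 + 3·11 = 36.
Best is 39.

39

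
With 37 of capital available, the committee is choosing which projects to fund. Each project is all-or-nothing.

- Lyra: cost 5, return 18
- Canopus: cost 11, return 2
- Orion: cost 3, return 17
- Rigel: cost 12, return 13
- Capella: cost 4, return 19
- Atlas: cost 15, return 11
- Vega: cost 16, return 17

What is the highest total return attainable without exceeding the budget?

71

Allowing fractional choices, the relaxed optimum would be about 80.8, but projects are indivisible.
Lyra + Orion + Rigel + Capella: cost 5 + 3 + 12 + 4 = 24 ≤ 37, return 18 + 17 + 13 + 19 = 67.
Lyra + Canopus + Orion + Rigel + Capella: cost 5 + 11 + 3 + 12 + 4 = 35 ≤ 37, return 18 + 2 + 17 + 13 + 19 = 69.
Lyra + Orion + Capella + Vega: cost 5 + 3 + 4 + 16 = 28 ≤ 37, return 18 + 17 + 19 + 17 = 71.
Best is Lyra, Orion, Capella, and Vega with total return 71.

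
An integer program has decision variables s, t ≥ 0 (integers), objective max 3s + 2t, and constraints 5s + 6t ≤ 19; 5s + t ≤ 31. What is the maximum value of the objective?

(s,t)=(3,0): 5·3+6·0=15≤19, 5·3+1·0=15≤31, objective 9.
(s,t)=(2,1): 5·2+6·1=16≤19, 5·2+1·1=11≤31, objective 8.
(s,t)=(2,0): 5·2+6·0=10≤19, 5·2+1·0=10≤31, objective 6.
Maximum is 9 at (s,t)=(3,0).

9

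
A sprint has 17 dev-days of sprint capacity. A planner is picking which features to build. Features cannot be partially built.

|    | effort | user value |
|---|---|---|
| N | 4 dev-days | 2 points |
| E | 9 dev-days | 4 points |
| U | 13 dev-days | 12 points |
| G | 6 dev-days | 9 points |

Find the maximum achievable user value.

Allowing fractional choices, the relaxed optimum would be about 19.2, but features are indivisible.
E + G: effort 9 + 6 = 15 ≤ 17, user value 4 + 9 = 13.
N + U: effort 4 + 13 = 17 ≤ 17, user value 2 + 12 = 14.
U: effort 13 ≤ 17, user value 12.
Best is N and U with total user value 14.

14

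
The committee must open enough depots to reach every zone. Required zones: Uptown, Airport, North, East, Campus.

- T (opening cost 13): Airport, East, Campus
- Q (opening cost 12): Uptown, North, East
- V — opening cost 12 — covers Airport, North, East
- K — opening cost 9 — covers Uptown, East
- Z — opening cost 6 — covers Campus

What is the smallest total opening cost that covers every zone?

25

The greedy cost-per-new-zone heuristic would pick Q, Z, and V for 30, but a cheaper cover exists.
Choose T and Q: together they cover Uptown, Airport, North, East, Campus — every zone.
Total opening cost: 13 + 12 = 25.
No cover costs less than 25.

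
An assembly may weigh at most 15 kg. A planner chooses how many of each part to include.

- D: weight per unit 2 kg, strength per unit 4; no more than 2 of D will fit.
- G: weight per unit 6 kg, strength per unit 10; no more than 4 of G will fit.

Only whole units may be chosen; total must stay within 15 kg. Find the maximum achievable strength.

24

D has the best ratio (4/2); taking only D gives at most 2×4 = 8 (stopped by the supply cap of 2).
Mixing does better — 1×D and 2×G: weight 14 ≤ 15, strength 1·4 + 2·10 = 24.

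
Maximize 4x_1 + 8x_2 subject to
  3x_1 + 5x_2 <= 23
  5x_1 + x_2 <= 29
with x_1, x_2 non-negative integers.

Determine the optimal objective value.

The continuous relaxation peaks at (0, 4.6) with value 36.80; rounding to a feasible lattice point costs some objective.
(x_1,x_2)=(1,4): 3·1+5·4=23≤23, 5·1+1·4=9≤29, objective 36.
(x_1,x_2)=(0,4): 3·0+5·4=20≤23, 5·0+1·4=4≤29, objective 32.
(x_1,x_2)=(2,3): 3·2+5·3=21≤23, 5·2+1·3=13≤29, objective 32.
(x_1,x_2)=(1,3): 3·1+5·3=18≤23, 5·1+1·3=8≤29, objective 28.
The best lattice point is (1,4), giving 36.

36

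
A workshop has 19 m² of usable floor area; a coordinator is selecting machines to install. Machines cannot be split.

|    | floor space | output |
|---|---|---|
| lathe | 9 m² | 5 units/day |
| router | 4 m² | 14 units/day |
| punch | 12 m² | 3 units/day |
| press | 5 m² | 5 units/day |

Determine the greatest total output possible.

24

lathe + router + press: floor space 9 + 4 + 5 = 18 ≤ 19, output 5 + 14 + 5 = 24.
router + press: floor space 4 + 5 = 9 ≤ 19, output 14 + 5 = 19.
Best is lathe, router, and press with total output 24.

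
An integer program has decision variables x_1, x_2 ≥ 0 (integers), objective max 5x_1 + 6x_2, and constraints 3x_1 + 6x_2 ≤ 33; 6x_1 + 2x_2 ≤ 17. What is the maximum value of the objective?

35

Relaxing integrality, the LP optimum is 35.40 at (x_1,x_2) = (1.2, 4.9), which is not an integer point.
(x_1,x_2)=(1,5) is feasible, giving 35.
(x_1,x_2)=(0,5) is feasible, giving 30.
(x_1,x_2)=(1,4) is feasible, giving 29.
The best lattice point is (1,5), giving 35.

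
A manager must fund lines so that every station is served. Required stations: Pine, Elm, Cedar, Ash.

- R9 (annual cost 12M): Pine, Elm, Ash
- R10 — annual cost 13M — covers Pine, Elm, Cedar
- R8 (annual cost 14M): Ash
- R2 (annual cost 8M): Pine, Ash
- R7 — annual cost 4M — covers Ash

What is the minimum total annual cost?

This is an integer covering problem.
Choose R10 and R7: together they cover Pine, Elm, Cedar, Ash — every station.
Total annual cost: 13 + 4 = 17.

17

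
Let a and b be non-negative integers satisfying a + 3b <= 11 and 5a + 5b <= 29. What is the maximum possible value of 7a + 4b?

35

Relaxing integrality, the LP optimum is 40.60 at (a,b) = (5.8, 0), which is not an integer point.
(a,b)=(5,0): 1·5+3·0=5≤11, 5·5+5·0=25≤29, objective 35.
(a,b)=(4,1): 1·4+3·1=7≤11, 5·4+5·1=25≤29, objective 32.
(a,b)=(4,0): 1·4+3·0=4≤11, 5·4+5·0=20≤29, objective 28.
No feasible integer point exceeds 35.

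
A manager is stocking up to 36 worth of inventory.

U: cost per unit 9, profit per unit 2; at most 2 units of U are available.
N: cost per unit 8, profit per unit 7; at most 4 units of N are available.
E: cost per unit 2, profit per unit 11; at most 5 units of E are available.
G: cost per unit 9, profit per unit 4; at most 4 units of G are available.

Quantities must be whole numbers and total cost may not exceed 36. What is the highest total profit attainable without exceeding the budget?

76

E has the best ratio (11/2); taking only E gives at most 5×11 = 55 (stopped by the supply cap of 5).
Mixing does better — 3×N and 5×E: cost 34 ≤ 36, profit 3·7 + 5·11 = 76.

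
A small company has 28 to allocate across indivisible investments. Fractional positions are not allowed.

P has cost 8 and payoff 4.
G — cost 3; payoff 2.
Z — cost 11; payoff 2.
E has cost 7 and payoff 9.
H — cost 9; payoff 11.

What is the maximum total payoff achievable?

26

Allowing fractional choices, the relaxed optimum would be about 26.2, but investments are indivisible.
P + E + H: cost 8 + 7 + 9 = 24 ≤ 28, payoff 4 + 9 + 11 = 24.
G + E + H: cost 3 + 7 + 9 = 19 ≤ 28, payoff 2 + 9 + 11 = 22.
P + G + E + H: cost 8 + 3 + 7 + 9 = 27 ≤ 28, payoff 4 + 2 + 9 + 11 = 26.
Best is P, G, E, and H with total payoff 26.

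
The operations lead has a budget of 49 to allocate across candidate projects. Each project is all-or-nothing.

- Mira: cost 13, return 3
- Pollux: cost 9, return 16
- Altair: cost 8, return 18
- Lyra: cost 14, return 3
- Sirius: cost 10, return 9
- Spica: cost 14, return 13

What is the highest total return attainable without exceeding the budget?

Pollux + Altair + Lyra + Spica: cost 9 + 8 + 14 + 14 = 45 ≤ 49, return 16 + 18 + 3 + 13 = 50.
Mira + Pollux + Altair + Spica: cost 13 + 9 + 8 + 14 = 44 ≤ 49, return 3 + 16 + 18 + 13 = 50.
Pollux + Altair + Sirius + Spica: cost 9 + 8 + 10 + 14 = 41 ≤ 49, return 16 + 18 + 9 + 13 = 56.
Best is Pollux, Altair, Sirius, and Spica with total return 56.

56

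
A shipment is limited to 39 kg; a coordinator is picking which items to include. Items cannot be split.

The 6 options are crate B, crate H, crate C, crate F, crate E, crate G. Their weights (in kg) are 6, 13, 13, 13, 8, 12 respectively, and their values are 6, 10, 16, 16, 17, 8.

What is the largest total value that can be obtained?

Allowing fractional choices, the relaxed optimum would be about 54.0, but items are indivisible.
crate B + crate C + crate E + crate G: weight 6 + 13 + 8 + 12 = 39 ≤ 39, value 6 + 16 + 17 + 8 = 47.
crate C + crate F + crate E: weight 13 + 13 + 8 = 34 ≤ 39, value 16 + 16 + 17 = 49.
Best is crate C, crate F, and crate E with total value 49.

49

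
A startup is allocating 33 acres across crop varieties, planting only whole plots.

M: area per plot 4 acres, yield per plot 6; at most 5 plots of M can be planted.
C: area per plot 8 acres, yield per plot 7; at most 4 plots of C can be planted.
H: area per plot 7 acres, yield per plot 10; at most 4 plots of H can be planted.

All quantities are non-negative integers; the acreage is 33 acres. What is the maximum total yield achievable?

48

M has the best ratio (6/4); taking only M gives at most 5×6 = 30 (stopped by the supply cap of 5).
Mixing does better — 3×M and 3×H: area 33 ≤ 33, yield 3·6 + 3·10 = 48.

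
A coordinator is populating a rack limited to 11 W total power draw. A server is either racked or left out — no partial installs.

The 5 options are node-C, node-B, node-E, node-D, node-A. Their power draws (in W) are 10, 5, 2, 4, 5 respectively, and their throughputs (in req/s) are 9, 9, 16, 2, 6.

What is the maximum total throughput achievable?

Allowing fractional choices, the relaxed optimum would be about 29.8, but servers are indivisible.
node-B + node-E: power draw 5 + 2 = 7 ≤ 11, throughput 9 + 16 = 25.
node-E + node-D + node-A: power draw 2 + 4 + 5 = 11 ≤ 11, throughput 16 + 2 + 6 = 24.
node-B + node-E + node-D: power draw 5 + 2 + 4 = 11 ≤ 11, throughput 9 + 16 + 2 = 27.
Best is node-B, node-E, and node-D with total throughput 27.

27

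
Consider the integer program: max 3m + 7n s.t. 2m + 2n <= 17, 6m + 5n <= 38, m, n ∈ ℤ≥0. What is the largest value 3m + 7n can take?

49

(m,n)=(0,7): 2·0+2·7=14≤17, 6·0+5·7=35≤38, objective 49.
(m,n)=(1,6): 2·1+2·6=14≤17, 6·1+5·6=36≤38, objective 45.
(m,n)=(0,6): 2·0+2·6=12≤17, 6·0+5·6=30≤38, objective 42.
No feasible integer point exceeds 49.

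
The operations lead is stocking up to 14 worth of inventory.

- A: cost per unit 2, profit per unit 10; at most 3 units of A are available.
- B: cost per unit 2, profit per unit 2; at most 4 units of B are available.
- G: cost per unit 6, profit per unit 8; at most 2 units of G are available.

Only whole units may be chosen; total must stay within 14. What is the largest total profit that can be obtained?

3×A and 1×G: cost 12 ≤ 14, profit 3·10 + 1·8 = 38.
3×A, 1×B, and 1×G: cost 14 ≤ 14, profit 3·10 + 1·2 + 1·8 = 40.
Best is 40.

40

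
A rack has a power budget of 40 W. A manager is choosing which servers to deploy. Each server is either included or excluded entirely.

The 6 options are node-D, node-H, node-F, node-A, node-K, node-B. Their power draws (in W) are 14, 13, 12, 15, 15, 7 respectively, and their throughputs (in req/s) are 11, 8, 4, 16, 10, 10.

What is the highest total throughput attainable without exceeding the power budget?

Allowing fractional choices, the relaxed optimum would be about 39.7, but servers are indivisible.
node-A + node-K + node-B: power draw 15 + 15 + 7 = 37 ≤ 40, throughput 16 + 10 + 10 = 36.
node-D + node-A + node-B: power draw 14 + 15 + 7 = 36 ≤ 40, throughput 11 + 16 + 10 = 37.
node-H + node-A + node-B: power draw 13 + 15 + 7 = 35 ≤ 40, throughput 8 + 16 + 10 = 34.
Best is node-D, node-A, and node-B with total throughput 37.

37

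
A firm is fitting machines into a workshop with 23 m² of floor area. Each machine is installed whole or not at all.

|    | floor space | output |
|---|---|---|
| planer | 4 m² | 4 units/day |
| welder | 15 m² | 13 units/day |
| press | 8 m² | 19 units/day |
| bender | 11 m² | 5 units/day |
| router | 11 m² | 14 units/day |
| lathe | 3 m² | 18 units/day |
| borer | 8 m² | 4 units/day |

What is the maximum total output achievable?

51

This is a 0-1 knapsack instance.
Allowing fractional choices, the relaxed optimum would be about 52.0, but machines are indivisible.
planer + press + lathe + borer: floor space 4 + 8 + 3 + 8 = 23 ≤ 23, output 4 + 19 + 18 + 4 = 45.
press + router + lathe: floor space 8 + 11 + 3 = 22 ≤ 23, output 19 + 14 + 18 = 51.
Best is press, router, and lathe with total output 51.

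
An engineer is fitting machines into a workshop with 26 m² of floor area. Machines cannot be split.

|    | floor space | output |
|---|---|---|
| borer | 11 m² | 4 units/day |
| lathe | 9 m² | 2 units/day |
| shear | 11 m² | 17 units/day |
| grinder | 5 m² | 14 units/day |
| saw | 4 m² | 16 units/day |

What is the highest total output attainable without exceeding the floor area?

Allowing fractional choices, the relaxed optimum would be about 49.2, but machines are indivisible.
shear + grinder + saw: floor space 11 + 5 + 4 = 20 ≤ 26, output 17 + 14 + 16 = 47.
borer + shear + saw: floor space 11 + 11 + 4 = 26 ≤ 26, output 4 + 17 + 16 = 37.
Best is shear, grinder, and saw with total output 47.

47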